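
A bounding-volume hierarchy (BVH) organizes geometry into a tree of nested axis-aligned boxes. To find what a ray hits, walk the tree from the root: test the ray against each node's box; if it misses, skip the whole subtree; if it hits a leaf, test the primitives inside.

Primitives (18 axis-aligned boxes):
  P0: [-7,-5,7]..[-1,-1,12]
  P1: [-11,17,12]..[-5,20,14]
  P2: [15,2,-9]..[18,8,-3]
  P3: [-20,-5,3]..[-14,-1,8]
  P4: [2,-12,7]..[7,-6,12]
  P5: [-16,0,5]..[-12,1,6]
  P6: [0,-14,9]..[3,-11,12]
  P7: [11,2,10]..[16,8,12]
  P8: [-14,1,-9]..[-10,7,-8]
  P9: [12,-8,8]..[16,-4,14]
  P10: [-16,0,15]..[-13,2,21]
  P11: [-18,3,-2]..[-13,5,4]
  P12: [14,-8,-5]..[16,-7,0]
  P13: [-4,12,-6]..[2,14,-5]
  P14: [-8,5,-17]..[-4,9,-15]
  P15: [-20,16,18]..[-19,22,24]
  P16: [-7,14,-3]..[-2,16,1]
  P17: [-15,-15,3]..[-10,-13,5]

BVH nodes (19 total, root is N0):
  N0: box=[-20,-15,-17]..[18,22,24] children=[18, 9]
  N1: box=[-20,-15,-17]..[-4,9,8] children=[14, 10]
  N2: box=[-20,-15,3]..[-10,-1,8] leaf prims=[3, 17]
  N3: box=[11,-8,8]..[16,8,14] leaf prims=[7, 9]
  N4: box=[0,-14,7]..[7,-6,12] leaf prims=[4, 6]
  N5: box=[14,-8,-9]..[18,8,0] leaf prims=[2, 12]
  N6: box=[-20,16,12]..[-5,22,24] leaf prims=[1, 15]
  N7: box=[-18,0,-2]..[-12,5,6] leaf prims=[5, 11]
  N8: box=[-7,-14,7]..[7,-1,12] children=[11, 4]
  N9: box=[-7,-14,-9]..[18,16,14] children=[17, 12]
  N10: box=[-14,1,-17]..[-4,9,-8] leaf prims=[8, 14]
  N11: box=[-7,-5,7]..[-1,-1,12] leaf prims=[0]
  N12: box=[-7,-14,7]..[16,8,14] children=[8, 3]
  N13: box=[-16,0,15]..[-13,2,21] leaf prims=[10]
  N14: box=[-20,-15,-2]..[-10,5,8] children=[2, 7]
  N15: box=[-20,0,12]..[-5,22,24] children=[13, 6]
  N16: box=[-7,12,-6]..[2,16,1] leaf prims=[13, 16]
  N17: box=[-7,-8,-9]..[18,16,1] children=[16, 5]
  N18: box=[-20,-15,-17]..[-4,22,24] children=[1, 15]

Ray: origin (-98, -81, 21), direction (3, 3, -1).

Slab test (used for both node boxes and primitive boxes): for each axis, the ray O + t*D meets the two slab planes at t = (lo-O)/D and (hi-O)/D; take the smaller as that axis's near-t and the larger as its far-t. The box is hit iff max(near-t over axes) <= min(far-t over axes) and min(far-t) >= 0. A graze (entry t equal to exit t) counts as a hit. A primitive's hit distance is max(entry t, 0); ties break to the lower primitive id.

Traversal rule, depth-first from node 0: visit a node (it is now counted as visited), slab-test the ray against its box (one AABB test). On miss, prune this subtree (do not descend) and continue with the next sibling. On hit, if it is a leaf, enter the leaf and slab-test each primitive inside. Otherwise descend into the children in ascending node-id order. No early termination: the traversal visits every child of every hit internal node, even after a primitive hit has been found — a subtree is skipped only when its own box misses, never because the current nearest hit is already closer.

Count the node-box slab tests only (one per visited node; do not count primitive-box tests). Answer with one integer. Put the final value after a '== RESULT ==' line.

Walk:
N0 x:[26,116/3] y:[22,103/3] z:[-3,38] -> hit [26,103/3], descend [9, 18]
  N9 x:[91/3,116/3] y:[67/3,97/3] z:[7,30] -> miss, prune
  N18 x:[26,94/3] y:[22,103/3] z:[-3,38] -> hit [26,94/3], descend [1, 15]
    N1 x:[26,94/3] y:[22,30] z:[13,38] -> hit [26,30], descend [10, 14]
      N10 x:[28,94/3] y:[82/3,30] z:[29,38] -> hit [29,30] leaf, test {P8@t=29, P14(miss)}
      N14 x:[26,88/3] y:[22,86/3] z:[13,23] -> miss, prune
    N15 x:[26,31] y:[27,103/3] z:[-3,9] -> miss, prune

Visited [0, 9, 18, 1, 10, 14, 15]. Tests: 7 box, 1 leaf. Nearest: P8.

== RESULT ==
7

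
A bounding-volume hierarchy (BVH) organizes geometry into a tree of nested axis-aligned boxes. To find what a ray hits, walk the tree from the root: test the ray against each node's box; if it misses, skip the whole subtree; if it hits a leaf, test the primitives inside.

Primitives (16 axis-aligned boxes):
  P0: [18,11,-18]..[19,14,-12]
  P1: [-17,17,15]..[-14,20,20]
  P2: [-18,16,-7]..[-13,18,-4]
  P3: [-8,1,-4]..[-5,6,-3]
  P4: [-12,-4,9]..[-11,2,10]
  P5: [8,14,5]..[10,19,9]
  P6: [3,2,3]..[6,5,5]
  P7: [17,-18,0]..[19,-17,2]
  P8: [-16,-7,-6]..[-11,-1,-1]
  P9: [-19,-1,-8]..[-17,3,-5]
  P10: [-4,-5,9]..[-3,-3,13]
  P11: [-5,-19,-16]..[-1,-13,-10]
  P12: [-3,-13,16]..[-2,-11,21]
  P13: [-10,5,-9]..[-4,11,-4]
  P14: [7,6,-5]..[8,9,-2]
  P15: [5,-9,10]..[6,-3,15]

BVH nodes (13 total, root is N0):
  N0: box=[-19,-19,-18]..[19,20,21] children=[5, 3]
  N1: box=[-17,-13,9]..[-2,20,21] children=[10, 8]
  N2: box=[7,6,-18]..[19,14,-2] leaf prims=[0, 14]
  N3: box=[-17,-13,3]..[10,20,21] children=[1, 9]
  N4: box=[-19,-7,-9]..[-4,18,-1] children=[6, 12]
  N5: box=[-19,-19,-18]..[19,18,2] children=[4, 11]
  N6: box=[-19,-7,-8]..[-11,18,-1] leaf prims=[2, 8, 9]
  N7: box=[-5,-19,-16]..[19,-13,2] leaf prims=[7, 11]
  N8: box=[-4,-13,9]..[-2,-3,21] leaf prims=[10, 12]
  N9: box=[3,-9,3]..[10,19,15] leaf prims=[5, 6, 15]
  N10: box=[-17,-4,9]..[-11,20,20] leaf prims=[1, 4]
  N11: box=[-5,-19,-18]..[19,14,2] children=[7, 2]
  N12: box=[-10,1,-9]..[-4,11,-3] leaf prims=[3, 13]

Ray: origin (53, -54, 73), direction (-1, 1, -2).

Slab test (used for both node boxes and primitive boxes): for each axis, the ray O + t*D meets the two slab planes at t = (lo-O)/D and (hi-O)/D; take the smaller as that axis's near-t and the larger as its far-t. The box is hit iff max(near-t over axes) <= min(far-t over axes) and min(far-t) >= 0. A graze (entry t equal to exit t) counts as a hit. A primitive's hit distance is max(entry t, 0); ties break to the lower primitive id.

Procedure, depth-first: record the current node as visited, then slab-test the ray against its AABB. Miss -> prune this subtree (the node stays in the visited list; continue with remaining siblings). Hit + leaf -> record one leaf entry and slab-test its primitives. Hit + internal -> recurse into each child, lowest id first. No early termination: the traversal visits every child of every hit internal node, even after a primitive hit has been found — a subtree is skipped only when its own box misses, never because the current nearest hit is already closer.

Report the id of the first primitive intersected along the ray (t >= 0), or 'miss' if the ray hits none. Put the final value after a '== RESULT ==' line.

Trace the traversal:
N0 x:[34,72] y:[35,74] z:[26,91/2] -> hit [35,91/2], descend [3, 5]
  N3 x:[43,70] y:[41,74] z:[26,35] -> miss, prune
  N5 x:[34,72] y:[35,72] z:[71/2,91/2] -> hit [71/2,91/2], descend [4, 11]
    N4 x:[57,72] y:[47,72] z:[37,41] -> miss, prune
    N11 x:[34,58] y:[35,68] z:[71/2,91/2] -> hit [71/2,91/2], descend [2, 7]
      N2 x:[34,46] y:[60,68] z:[75/2,91/2] -> miss, prune
      N7 x:[34,58] y:[35,41] z:[71/2,89/2] -> hit [71/2,41] leaf, test {P7@t=36, P11(miss)}

Visited [0, 3, 5, 4, 11, 2, 7]. Tests: 7 box, 1 leaf. Nearest: P7.

== RESULT ==
7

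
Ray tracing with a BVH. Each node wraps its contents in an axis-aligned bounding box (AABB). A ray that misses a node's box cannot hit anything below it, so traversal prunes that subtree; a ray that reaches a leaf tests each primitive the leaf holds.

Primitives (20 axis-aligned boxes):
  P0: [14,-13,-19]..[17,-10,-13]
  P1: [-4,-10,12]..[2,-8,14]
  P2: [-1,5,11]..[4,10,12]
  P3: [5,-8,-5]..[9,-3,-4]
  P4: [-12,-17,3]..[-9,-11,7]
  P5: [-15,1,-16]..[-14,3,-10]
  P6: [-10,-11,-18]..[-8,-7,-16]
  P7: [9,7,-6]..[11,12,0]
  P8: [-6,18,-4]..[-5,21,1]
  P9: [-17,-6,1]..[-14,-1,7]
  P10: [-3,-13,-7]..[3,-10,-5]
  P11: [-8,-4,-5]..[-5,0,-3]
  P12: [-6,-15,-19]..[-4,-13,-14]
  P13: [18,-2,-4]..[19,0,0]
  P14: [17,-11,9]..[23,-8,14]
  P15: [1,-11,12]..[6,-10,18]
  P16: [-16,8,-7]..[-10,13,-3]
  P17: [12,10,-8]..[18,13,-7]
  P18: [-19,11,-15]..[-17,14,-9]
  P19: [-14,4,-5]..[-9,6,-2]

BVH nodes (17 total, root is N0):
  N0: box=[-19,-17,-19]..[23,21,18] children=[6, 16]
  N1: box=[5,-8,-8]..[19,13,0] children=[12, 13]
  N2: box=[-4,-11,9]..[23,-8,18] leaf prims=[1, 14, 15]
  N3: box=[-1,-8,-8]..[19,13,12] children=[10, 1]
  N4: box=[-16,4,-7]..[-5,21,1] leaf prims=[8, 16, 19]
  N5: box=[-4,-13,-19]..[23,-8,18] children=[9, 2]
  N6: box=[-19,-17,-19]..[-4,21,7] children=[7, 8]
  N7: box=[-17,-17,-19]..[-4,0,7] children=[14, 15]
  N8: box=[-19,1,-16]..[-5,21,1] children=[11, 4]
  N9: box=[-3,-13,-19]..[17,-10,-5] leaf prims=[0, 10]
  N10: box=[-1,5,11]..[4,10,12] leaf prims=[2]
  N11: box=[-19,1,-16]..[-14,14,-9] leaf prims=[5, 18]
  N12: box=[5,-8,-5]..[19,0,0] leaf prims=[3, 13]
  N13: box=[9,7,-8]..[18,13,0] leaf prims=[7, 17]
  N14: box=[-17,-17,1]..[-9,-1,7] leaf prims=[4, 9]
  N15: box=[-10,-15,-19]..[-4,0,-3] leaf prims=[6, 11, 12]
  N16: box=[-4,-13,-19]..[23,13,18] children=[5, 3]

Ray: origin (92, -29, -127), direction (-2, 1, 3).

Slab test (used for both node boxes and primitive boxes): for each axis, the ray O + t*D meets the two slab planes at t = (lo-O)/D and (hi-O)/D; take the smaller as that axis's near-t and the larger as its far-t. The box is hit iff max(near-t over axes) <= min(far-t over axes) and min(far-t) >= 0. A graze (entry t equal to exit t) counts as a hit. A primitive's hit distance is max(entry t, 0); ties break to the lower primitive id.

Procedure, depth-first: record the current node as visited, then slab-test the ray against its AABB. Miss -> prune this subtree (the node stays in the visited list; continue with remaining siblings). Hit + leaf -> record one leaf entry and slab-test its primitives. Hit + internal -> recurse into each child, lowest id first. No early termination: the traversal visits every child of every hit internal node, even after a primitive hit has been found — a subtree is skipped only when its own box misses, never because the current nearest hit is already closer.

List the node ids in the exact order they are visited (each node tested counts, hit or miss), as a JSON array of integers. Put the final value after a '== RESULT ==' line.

Trace the traversal:
N0 x:[69/2,111/2] y:[12,50] z:[36,145/3] -> hit [36,145/3], descend [6, 16]
  N6 x:[48,111/2] y:[12,50] z:[36,134/3] -> miss, prune
  N16 x:[69/2,48] y:[16,42] z:[36,145/3] -> hit [36,42], descend [3, 5]
    N3 x:[73/2,93/2] y:[21,42] z:[119/3,139/3] -> hit [119/3,42], descend [1, 10]
      N1 x:[73/2,87/2] y:[21,42] z:[119/3,127/3] -> hit [119/3,42], descend [12, 13]
        N12 x:[73/2,87/2] y:[21,29] z:[122/3,127/3] -> miss, prune
        N13 x:[37,83/2] y:[36,42] z:[119/3,127/3] -> hit [119/3,83/2] leaf, test {P7@t=81/2, P17@t=119/3}
      N10 x:[44,93/2] y:[34,39] z:[46,139/3] -> miss, prune
    N5 x:[69/2,48] y:[16,21] z:[36,145/3] -> miss, prune

order=[0, 6, 16, 3, 1, 12, 13, 10, 5]  |boxes|=9  |leaves|=1  hit=P17

== RESULT ==
[0, 6, 16, 3, 1, 12, 13, 10, 5]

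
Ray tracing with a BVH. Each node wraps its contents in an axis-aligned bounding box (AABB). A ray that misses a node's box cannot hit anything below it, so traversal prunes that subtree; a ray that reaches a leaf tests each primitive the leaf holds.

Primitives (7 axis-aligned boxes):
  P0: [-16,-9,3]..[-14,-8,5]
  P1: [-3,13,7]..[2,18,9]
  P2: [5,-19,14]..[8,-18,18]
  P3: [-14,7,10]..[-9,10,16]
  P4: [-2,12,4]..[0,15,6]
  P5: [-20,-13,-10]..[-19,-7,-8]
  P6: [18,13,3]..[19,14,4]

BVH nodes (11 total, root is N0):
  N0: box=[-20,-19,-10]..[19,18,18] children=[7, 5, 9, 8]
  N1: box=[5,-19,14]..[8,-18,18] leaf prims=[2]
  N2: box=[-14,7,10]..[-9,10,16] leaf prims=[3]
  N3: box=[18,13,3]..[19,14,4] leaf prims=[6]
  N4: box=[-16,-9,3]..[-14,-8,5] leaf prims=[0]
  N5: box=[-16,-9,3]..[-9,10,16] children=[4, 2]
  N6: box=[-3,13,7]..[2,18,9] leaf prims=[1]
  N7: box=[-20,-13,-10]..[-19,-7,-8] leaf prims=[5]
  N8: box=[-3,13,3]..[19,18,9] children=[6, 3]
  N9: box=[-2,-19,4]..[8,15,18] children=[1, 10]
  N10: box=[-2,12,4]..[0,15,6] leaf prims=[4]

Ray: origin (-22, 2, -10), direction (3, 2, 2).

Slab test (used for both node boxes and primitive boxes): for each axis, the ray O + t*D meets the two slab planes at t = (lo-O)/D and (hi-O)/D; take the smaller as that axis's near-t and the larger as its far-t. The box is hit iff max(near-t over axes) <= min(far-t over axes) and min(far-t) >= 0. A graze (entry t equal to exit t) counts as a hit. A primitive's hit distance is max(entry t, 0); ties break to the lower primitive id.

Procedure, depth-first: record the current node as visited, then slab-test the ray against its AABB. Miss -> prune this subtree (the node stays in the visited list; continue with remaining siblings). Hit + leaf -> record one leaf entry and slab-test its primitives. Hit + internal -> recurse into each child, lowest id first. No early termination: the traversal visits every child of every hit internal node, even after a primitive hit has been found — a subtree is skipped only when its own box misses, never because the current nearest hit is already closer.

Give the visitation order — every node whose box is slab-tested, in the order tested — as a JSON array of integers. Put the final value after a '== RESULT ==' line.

Trace the traversal:
N0 x:[2/3,41/3] y:[-21/2,8] z:[0,14] -> hit [2/3,8], descend [5, 7, 8, 9]
  N5 x:[2,13/3] y:[-11/2,4] z:[13/2,13] -> miss, prune
  N7 x:[2/3,1] y:[-15/2,-9/2] z:[0,1] -> miss, prune
  N8 x:[19/3,41/3] y:[11/2,8] z:[13/2,19/2] -> hit [13/2,8], descend [3, 6]
    N3 x:[40/3,41/3] y:[11/2,6] z:[13/2,7] -> miss, prune
    N6 x:[19/3,8] y:[11/2,8] z:[17/2,19/2] -> miss, prune
  N9 x:[20/3,10] y:[-21/2,13/2] z:[7,14] -> miss, prune

Visited [0, 5, 7, 8, 3, 6, 9]. Tests: 7 box, 0 leaf. Nearest: miss.

== RESULT ==
[0, 5, 7, 8, 3, 6, 9]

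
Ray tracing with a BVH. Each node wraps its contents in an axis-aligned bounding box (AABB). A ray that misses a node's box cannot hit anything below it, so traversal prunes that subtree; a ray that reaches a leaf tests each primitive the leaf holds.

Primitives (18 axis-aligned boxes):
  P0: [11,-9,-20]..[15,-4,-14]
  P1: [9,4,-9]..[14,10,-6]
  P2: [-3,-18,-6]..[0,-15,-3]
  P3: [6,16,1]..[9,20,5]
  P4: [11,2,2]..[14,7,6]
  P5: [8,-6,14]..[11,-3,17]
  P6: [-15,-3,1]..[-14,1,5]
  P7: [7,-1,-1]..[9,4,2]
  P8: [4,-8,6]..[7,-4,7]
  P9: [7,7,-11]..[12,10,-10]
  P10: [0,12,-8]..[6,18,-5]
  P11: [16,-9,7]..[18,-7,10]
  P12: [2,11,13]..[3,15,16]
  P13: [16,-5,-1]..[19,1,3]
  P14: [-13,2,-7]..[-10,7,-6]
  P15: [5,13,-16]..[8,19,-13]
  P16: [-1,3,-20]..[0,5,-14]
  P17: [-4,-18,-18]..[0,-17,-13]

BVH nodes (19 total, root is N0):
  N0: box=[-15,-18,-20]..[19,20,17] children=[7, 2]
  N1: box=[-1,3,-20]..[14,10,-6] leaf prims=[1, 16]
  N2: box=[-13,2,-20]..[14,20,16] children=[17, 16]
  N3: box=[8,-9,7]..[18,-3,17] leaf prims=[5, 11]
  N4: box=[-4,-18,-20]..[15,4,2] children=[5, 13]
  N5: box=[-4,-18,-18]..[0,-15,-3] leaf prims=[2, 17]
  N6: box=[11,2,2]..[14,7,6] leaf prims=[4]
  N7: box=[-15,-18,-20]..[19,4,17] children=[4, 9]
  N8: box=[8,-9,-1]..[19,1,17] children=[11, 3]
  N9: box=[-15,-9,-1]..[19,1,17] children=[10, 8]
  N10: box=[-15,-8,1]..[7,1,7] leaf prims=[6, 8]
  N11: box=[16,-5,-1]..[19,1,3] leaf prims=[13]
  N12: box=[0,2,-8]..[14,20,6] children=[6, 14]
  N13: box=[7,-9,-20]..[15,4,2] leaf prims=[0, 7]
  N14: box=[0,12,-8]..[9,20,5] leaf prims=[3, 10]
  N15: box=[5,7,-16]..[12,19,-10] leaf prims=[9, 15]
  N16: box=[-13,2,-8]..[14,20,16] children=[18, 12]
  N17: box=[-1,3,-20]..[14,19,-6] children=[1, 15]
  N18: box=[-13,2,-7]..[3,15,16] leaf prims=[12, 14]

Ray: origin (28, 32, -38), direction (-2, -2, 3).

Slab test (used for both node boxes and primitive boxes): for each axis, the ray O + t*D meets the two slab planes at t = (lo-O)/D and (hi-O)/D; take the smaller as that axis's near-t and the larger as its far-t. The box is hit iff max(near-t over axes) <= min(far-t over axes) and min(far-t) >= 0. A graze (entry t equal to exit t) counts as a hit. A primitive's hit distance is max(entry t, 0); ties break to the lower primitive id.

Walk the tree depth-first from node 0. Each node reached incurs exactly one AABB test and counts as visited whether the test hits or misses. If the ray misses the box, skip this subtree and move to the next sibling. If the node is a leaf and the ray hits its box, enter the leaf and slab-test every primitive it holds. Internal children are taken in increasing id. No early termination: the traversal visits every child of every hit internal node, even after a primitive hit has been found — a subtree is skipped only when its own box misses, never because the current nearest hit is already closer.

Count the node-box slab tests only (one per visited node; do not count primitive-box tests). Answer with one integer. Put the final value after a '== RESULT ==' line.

Traverse from the root:
N0 x:[9/2,43/2] y:[6,25] z:[6,55/3] -> hit [6,55/3], descend [2, 7]
  N2 x:[7,41/2] y:[6,15] z:[6,18] -> hit [7,15], descend [16, 17]
    N16 x:[7,41/2] y:[6,15] z:[10,18] -> hit [10,15], descend [12, 18]
      N12 x:[7,14] y:[6,15] z:[10,44/3] -> hit [10,14], descend [6, 14]
        N6 x:[7,17/2] y:[25/2,15] z:[40/3,44/3] -> miss, prune
        N14 x:[19/2,14] y:[6,10] z:[10,43/3] -> hit [10,10] leaf, test {P3(miss), P10(miss)}
      N18 x:[25/2,41/2] y:[17/2,15] z:[31/3,18] -> hit [25/2,15] leaf, test {P12(miss), P14(miss)}
    N17 x:[7,29/2] y:[13/2,29/2] z:[6,32/3] -> hit [7,32/3], descend [1, 15]
      N1 x:[7,29/2] y:[11,29/2] z:[6,32/3] -> miss, prune
      N15 x:[8,23/2] y:[13/2,25/2] z:[22/3,28/3] -> hit [8,28/3] leaf, test {P9(miss), P15(miss)}
  N7 x:[9/2,43/2] y:[14,25] z:[6,55/3] -> hit [14,55/3], descend [4, 9]
    N4 x:[13/2,16] y:[14,25] z:[6,40/3] -> miss, prune
    N9 x:[9/2,43/2] y:[31/2,41/2] z:[37/3,55/3] -> hit [31/2,55/3], descend [8, 10]
      N8 x:[9/2,10] y:[31/2,41/2] z:[37/3,55/3] -> miss, prune
      N10 x:[21/2,43/2] y:[31/2,20] z:[13,15] -> miss, prune

15 AABB tests over nodes [0, 2, 16, 12, 6, 14, 18, 17, 1, 15, 7, 4, 9, 8, 10]; 3 leaves entered; closest miss.

== RESULT ==
15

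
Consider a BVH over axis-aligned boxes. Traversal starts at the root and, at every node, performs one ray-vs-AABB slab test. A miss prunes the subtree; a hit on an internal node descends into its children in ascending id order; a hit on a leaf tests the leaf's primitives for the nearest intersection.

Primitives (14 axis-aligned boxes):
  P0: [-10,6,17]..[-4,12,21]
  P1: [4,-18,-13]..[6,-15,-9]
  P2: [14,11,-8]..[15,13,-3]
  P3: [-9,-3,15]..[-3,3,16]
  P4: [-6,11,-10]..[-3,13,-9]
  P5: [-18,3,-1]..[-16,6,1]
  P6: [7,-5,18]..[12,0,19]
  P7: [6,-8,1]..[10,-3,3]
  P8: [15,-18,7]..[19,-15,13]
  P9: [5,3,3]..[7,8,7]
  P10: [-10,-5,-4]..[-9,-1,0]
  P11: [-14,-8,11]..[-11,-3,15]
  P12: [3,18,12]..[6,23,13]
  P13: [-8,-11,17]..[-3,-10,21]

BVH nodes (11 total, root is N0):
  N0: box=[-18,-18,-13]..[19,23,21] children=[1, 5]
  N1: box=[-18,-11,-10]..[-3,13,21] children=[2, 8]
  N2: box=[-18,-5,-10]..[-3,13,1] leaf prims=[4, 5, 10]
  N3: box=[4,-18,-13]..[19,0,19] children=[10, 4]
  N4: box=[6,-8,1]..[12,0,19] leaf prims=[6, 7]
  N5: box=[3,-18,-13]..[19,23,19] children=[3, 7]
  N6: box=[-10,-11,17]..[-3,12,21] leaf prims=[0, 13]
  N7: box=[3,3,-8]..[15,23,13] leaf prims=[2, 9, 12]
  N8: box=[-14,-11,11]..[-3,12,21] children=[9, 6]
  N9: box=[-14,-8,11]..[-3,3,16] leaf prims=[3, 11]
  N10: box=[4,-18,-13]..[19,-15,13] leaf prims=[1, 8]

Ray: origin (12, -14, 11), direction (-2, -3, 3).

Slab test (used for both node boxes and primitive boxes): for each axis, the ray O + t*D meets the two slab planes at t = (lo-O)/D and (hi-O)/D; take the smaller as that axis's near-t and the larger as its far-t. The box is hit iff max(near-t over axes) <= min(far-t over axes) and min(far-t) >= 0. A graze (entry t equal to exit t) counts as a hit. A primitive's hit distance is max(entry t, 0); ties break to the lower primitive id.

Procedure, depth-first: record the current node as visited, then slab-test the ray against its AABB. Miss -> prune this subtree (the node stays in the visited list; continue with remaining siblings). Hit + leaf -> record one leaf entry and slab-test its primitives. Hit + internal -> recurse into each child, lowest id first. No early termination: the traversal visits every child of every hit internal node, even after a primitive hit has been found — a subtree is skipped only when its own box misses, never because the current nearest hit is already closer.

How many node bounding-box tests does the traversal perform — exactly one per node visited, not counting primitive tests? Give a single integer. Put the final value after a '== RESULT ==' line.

Trace the traversal:
N0 x:[-7/2,15] y:[-37/3,4/3] z:[-8,10/3] -> hit [-7/2,4/3], descend [1, 5]
  N1 x:[15/2,15] y:[-9,-1] z:[-7,10/3] -> miss, prune
  N5 x:[-7/2,9/2] y:[-37/3,4/3] z:[-8,8/3] -> hit [-7/2,4/3], descend [3, 7]
    N3 x:[-7/2,4] y:[-14/3,4/3] z:[-8,8/3] -> hit [-7/2,4/3], descend [4, 10]
      N4 x:[0,3] y:[-14/3,-2] z:[-10/3,8/3] -> miss, prune
      N10 x:[-7/2,4] y:[1/3,4/3] z:[-8,2/3] -> hit [1/3,2/3] leaf, test {P1(miss), P8(miss)}
    N7 x:[-3/2,9/2] y:[-37/3,-17/3] z:[-19/3,2/3] -> miss, prune

Visited [0, 1, 5, 3, 4, 10, 7]. Tests: 7 box, 1 leaf. Nearest: miss.

== RESULT ==
7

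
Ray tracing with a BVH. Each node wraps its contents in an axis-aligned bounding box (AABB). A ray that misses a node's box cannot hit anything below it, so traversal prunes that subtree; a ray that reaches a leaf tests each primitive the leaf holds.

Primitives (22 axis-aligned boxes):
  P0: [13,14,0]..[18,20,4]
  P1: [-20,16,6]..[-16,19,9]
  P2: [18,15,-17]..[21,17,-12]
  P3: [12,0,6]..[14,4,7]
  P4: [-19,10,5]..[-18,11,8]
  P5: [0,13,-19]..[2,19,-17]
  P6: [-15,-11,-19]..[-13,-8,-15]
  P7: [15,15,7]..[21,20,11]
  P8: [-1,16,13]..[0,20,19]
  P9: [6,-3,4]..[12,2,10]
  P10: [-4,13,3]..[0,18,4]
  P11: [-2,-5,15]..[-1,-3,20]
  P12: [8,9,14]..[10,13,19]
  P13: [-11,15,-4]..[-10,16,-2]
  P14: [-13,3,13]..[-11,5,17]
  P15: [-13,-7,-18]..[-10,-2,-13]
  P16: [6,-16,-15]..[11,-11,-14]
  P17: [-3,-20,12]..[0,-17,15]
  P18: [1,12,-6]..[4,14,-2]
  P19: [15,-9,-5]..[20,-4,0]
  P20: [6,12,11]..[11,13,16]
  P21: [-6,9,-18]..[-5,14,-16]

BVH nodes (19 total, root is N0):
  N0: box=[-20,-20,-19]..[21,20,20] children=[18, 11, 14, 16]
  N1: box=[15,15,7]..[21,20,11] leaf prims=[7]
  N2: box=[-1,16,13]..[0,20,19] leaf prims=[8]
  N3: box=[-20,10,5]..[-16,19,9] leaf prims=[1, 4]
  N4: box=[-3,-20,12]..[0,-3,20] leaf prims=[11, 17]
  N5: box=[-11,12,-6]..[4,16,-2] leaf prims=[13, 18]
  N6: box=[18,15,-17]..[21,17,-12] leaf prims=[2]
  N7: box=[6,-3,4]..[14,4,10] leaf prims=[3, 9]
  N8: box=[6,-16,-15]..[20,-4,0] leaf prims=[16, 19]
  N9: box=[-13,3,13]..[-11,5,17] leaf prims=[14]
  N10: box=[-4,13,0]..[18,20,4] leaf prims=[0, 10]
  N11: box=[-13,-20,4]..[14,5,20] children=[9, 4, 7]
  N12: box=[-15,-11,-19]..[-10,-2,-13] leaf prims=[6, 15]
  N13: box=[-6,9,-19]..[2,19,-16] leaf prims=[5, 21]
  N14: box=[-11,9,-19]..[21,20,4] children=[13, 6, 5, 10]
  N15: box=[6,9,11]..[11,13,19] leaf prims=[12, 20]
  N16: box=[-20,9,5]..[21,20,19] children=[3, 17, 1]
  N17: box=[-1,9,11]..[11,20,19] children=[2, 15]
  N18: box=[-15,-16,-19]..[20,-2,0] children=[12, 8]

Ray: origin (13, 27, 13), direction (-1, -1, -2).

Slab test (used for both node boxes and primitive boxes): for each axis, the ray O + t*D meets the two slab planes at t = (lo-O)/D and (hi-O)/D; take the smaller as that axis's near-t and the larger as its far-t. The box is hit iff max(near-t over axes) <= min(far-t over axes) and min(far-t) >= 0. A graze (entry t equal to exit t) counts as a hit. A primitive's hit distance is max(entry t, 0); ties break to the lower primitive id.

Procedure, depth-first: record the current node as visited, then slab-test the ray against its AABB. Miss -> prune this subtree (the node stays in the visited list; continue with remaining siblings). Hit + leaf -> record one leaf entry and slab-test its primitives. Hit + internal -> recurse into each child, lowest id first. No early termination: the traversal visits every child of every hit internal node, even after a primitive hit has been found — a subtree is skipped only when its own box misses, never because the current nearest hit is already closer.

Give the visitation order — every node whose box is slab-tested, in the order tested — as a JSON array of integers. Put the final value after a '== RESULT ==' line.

Trace the traversal:
N0 x:[-8,33] y:[7,47] z:[-7/2,16] -> hit [7,16], descend [11, 14, 16, 18]
  N11 x:[-1,26] y:[22,47] z:[-7/2,9/2] -> miss, prune
  N14 x:[-8,24] y:[7,18] z:[9/2,16] -> hit [7,16], descend [5, 6, 10, 13]
    N5 x:[9,24] y:[11,15] z:[15/2,19/2] -> miss, prune
    N6 x:[-8,-5] y:[10,12] z:[25/2,15] -> miss, prune
    N10 x:[-5,17] y:[7,14] z:[9/2,13/2] -> miss, prune
    N13 x:[11,19] y:[8,18] z:[29/2,16] -> hit [29/2,16] leaf, test {P5(miss), P21(miss)}
  N16 x:[-8,33] y:[7,18] z:[-3,4] -> miss, prune
  N18 x:[-7,28] y:[29,43] z:[13/2,16] -> miss, prune

order=[0, 11, 14, 5, 6, 10, 13, 16, 18]  |boxes|=9  |leaves|=1  hit=miss

== RESULT ==
[0, 11, 14, 5, 6, 10, 13, 16, 18]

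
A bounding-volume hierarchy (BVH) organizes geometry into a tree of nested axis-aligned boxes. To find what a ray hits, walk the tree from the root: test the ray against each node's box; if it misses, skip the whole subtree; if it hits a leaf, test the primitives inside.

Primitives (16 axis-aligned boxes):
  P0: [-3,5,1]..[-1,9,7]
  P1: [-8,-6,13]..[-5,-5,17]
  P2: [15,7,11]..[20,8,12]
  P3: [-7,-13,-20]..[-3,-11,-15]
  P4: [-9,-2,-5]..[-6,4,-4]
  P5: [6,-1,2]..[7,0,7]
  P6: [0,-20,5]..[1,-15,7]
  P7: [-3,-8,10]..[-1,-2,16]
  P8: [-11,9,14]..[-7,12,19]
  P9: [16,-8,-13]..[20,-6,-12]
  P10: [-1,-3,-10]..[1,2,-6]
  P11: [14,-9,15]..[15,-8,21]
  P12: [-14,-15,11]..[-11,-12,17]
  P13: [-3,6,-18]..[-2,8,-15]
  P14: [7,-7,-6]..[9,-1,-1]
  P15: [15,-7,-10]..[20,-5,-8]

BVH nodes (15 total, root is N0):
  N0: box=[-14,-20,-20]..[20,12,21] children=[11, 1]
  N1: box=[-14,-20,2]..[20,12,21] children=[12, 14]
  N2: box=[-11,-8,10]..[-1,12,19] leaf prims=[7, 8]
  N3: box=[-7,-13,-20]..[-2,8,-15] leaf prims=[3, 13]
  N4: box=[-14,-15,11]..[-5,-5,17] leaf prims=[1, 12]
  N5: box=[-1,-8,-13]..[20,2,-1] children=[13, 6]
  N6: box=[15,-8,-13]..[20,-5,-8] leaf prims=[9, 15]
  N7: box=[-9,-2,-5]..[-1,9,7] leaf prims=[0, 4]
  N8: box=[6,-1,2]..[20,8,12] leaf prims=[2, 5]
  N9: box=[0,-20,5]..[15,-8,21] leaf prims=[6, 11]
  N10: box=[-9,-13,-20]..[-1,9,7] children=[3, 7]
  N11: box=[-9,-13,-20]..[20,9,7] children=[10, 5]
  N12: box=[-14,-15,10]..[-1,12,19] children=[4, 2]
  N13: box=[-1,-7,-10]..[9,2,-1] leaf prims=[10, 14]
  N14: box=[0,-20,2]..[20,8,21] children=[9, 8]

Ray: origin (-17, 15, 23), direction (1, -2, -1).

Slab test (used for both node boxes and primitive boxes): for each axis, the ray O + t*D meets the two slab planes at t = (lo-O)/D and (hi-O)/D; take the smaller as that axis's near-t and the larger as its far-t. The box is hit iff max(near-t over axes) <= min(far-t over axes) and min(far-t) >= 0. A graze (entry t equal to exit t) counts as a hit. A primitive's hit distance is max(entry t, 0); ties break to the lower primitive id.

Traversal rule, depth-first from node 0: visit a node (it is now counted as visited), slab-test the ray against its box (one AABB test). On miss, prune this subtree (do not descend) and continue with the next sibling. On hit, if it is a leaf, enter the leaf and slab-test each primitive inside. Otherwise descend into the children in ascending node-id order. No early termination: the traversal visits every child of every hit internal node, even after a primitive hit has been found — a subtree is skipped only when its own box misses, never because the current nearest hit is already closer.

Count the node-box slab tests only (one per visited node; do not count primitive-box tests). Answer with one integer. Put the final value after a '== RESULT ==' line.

Trace the traversal:
N0 x:[3,37] y:[3/2,35/2] z:[2,43] -> hit [3,35/2], descend [1, 11]
  N1 x:[3,37] y:[3/2,35/2] z:[2,21] -> hit [3,35/2], descend [12, 14]
    N12 x:[3,16] y:[3/2,15] z:[4,13] -> hit [4,13], descend [2, 4]
      N2 x:[6,16] y:[3/2,23/2] z:[4,13] -> hit [6,23/2] leaf, test {P7(miss), P8(miss)}
      N4 x:[3,12] y:[10,15] z:[6,12] -> hit [10,12] leaf, test {P1@t=10, P12(miss)}
    N14 x:[17,37] y:[7/2,35/2] z:[2,21] -> hit [17,35/2], descend [8, 9]
      N8 x:[23,37] y:[7/2,8] z:[11,21] -> miss, prune
      N9 x:[17,32] y:[23/2,35/2] z:[2,18] -> hit [17,35/2] leaf, test {P6@t=17, P11(miss)}
  N11 x:[8,37] y:[3,14] z:[16,43] -> miss, prune

9 AABB tests over nodes [0, 1, 12, 2, 4, 14, 8, 9, 11]; 3 leaves entered; closest P1.

== RESULT ==
9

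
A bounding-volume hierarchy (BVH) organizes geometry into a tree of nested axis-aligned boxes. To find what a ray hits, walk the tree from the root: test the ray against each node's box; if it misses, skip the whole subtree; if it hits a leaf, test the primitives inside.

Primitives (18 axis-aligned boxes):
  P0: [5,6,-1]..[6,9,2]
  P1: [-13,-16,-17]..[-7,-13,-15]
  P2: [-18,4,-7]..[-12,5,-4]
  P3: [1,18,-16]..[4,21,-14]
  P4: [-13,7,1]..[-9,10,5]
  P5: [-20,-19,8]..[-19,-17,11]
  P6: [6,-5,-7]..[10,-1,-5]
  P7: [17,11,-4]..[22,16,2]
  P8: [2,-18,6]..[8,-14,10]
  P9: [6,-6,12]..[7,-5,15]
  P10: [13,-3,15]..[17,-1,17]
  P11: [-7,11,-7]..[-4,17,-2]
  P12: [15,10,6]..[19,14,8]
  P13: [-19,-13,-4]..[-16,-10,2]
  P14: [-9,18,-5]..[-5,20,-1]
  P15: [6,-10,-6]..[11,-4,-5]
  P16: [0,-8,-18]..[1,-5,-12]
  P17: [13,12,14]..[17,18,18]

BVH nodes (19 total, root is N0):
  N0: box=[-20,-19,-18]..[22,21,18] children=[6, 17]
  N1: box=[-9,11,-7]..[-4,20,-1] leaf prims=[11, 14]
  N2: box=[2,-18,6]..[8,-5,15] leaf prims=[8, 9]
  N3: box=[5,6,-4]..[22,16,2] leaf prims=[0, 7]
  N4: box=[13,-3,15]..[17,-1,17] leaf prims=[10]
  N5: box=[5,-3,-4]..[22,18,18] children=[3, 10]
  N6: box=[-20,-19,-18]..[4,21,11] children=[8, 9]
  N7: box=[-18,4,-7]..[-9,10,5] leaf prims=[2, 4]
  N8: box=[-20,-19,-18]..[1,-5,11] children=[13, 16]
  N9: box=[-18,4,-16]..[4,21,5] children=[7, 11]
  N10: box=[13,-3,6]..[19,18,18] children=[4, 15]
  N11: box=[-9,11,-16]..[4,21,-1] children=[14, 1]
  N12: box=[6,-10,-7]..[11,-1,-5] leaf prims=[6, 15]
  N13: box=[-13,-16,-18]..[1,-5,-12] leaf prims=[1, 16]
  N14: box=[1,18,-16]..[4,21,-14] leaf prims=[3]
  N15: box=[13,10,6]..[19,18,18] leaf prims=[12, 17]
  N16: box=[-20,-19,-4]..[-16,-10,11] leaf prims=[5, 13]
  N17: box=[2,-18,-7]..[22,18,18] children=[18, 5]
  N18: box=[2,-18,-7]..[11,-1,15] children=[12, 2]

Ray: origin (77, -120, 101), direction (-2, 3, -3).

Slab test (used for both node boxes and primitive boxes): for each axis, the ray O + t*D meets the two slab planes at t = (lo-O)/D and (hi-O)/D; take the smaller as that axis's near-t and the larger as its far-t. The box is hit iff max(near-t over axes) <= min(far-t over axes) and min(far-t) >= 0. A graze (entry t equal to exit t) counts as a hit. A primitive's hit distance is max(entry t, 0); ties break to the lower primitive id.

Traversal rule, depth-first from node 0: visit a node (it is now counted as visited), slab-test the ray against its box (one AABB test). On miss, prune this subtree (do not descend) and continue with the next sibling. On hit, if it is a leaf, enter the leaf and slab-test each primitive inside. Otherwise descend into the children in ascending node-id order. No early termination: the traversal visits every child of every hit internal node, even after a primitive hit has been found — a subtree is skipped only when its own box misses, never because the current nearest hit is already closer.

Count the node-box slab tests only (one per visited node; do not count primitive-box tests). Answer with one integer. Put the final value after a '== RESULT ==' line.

Traverse from the root:
N0 x:[55/2,97/2] y:[101/3,47] z:[83/3,119/3] -> hit [101/3,119/3], descend [6, 17]
  N6 x:[73/2,97/2] y:[101/3,47] z:[30,119/3] -> hit [73/2,119/3], descend [8, 9]
    N8 x:[38,97/2] y:[101/3,115/3] z:[30,119/3] -> hit [38,115/3], descend [13, 16]
      N13 x:[38,45] y:[104/3,115/3] z:[113/3,119/3] -> hit [38,115/3] leaf, test {P1(miss), P16@t=38}
      N16 x:[93/2,97/2] y:[101/3,110/3] z:[30,35] -> miss, prune
    N9 x:[73/2,95/2] y:[124/3,47] z:[32,39] -> miss, prune
  N17 x:[55/2,75/2] y:[34,46] z:[83/3,36] -> hit [34,36], descend [5, 18]
    N5 x:[55/2,36] y:[39,46] z:[83/3,35] -> miss, prune
    N18 x:[33,75/2] y:[34,119/3] z:[86/3,36] -> hit [34,36], descend [2, 12]
      N2 x:[69/2,75/2] y:[34,115/3] z:[86/3,95/3] -> miss, prune
      N12 x:[33,71/2] y:[110/3,119/3] z:[106/3,36] -> miss, prune

11 AABB tests over nodes [0, 6, 8, 13, 16, 9, 17, 5, 18, 2, 12]; 1 leaf entered; closest P16.

== RESULT ==
11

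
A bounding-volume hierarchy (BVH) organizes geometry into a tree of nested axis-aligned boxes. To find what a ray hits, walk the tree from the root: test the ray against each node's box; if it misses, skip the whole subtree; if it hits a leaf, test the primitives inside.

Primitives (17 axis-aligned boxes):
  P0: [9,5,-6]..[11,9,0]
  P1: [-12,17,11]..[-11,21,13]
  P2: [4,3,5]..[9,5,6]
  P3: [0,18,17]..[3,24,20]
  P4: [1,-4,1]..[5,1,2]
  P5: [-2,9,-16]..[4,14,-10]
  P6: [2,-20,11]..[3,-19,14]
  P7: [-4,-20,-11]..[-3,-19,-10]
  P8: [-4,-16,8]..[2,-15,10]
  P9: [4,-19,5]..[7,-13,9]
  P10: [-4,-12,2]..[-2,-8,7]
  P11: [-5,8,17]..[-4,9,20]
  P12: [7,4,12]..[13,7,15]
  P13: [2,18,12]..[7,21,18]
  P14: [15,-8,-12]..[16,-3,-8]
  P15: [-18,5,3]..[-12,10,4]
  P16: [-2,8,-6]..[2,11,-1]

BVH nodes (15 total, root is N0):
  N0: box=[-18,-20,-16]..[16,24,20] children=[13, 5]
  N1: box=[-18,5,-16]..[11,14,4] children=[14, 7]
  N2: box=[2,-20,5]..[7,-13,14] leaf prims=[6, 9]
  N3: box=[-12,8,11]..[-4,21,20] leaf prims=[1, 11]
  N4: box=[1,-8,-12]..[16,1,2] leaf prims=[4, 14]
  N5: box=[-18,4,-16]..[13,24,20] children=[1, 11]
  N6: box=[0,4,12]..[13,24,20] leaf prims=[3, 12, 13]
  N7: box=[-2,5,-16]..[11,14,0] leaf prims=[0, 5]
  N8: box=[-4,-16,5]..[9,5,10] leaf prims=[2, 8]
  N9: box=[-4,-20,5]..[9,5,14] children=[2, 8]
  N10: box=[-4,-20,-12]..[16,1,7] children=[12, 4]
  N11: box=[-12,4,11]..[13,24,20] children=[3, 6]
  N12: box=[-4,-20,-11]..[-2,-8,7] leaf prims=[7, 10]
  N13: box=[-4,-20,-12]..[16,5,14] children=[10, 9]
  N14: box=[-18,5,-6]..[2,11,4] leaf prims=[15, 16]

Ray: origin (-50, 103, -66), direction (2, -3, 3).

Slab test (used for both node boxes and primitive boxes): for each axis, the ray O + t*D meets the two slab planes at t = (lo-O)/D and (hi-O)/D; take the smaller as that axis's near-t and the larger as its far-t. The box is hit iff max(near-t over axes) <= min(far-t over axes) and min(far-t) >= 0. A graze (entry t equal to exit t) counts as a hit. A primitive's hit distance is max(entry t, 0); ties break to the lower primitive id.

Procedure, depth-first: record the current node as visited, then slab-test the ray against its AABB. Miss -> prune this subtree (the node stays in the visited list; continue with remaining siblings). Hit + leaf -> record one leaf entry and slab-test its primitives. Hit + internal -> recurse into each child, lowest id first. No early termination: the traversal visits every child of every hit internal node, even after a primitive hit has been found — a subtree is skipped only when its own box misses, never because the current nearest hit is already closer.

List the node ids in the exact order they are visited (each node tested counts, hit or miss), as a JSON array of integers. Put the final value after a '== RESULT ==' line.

Traverse from the root:
N0 x:[16,33] y:[79/3,41] z:[50/3,86/3] -> hit [79/3,86/3], descend [5, 13]
  N5 x:[16,63/2] y:[79/3,33] z:[50/3,86/3] -> hit [79/3,86/3], descend [1, 11]
    N1 x:[16,61/2] y:[89/3,98/3] z:[50/3,70/3] -> miss, prune
    N11 x:[19,63/2] y:[79/3,33] z:[77/3,86/3] -> hit [79/3,86/3], descend [3, 6]
      N3 x:[19,23] y:[82/3,95/3] z:[77/3,86/3] -> miss, prune
      N6 x:[25,63/2] y:[79/3,33] z:[26,86/3] -> hit [79/3,86/3] leaf, test {P3(miss), P12(miss), P13@t=82/3}
  N13 x:[23,33] y:[98/3,41] z:[18,80/3] -> miss, prune

Summary -> nodes [0, 5, 1, 11, 3, 6, 13]; box-tests=7; leaf-entries=1; first=P13

== RESULT ==
[0, 5, 1, 11, 3, 6, 13]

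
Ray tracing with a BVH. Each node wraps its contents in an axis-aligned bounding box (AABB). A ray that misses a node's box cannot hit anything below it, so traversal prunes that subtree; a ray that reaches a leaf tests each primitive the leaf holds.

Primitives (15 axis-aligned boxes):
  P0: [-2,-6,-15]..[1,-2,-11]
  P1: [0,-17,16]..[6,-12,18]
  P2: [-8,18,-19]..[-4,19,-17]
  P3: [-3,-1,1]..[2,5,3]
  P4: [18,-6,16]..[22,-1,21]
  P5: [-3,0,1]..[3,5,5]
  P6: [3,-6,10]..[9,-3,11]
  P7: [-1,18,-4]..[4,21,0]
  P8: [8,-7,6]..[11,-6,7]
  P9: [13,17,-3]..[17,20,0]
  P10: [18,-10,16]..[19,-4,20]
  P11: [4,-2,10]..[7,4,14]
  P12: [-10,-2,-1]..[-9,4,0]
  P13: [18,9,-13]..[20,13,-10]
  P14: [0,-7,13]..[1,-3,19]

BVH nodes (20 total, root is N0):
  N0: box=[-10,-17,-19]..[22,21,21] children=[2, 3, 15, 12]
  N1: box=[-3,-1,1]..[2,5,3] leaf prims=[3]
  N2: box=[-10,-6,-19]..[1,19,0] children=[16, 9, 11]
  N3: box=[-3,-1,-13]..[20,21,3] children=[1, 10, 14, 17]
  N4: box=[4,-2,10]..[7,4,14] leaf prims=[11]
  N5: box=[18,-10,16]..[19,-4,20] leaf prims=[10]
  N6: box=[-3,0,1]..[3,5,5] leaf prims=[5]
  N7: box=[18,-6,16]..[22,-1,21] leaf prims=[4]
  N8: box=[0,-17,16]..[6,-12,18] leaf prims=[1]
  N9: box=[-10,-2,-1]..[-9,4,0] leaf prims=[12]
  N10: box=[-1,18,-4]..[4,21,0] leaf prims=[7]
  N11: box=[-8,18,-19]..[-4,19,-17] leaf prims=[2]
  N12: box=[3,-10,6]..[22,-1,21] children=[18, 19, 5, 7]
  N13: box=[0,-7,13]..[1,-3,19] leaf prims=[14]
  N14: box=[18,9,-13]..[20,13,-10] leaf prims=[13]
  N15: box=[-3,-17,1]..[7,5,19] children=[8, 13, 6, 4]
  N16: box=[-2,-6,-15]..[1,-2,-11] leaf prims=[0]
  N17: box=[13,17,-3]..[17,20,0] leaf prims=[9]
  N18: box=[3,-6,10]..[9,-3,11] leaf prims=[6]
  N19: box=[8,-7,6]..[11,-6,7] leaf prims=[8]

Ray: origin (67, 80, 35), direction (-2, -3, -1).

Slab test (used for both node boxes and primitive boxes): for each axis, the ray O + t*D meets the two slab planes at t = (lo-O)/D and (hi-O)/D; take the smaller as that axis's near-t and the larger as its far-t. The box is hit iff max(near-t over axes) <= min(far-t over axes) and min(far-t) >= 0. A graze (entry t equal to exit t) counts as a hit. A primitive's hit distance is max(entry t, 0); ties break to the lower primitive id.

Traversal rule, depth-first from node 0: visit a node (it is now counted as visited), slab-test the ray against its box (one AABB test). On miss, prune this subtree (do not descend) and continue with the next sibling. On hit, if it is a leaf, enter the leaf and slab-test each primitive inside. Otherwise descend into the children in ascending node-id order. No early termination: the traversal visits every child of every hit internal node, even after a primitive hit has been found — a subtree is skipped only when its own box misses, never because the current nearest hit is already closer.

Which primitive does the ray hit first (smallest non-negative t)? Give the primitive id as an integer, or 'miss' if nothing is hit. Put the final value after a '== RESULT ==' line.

Traverse from the root:
N0 x:[45/2,77/2] y:[59/3,97/3] z:[14,54] -> hit [45/2,97/3], descend [2, 3, 12, 15]
  N2 x:[33,77/2] y:[61/3,86/3] z:[35,54] -> miss, prune
  N3 x:[47/2,35] y:[59/3,27] z:[32,48] -> miss, prune
  N12 x:[45/2,32] y:[27,30] z:[14,29] -> hit [27,29], descend [5, 7, 18, 19]
    N5 x:[24,49/2] y:[28,30] z:[15,19] -> miss, prune
    N7 x:[45/2,49/2] y:[27,86/3] z:[14,19] -> miss, prune
    N18 x:[29,32] y:[83/3,86/3] z:[24,25] -> miss, prune
    N19 x:[28,59/2] y:[86/3,29] z:[28,29] -> hit [86/3,29] leaf, test {P8@t=86/3}
  N15 x:[30,35] y:[25,97/3] z:[16,34] -> hit [30,97/3], descend [4, 6, 8, 13]
    N4 x:[30,63/2] y:[76/3,82/3] z:[21,25] -> miss, prune
    N6 x:[32,35] y:[25,80/3] z:[30,34] -> miss, prune
    N8 x:[61/2,67/2] y:[92/3,97/3] z:[17,19] -> miss, prune
    N13 x:[33,67/2] y:[83/3,29] z:[16,22] -> miss, prune

Visited [0, 2, 3, 12, 5, 7, 18, 19, 15, 4, 6, 8, 13]. Tests: 13 box, 1 leaf. Nearest: P8.

== RESULT ==
8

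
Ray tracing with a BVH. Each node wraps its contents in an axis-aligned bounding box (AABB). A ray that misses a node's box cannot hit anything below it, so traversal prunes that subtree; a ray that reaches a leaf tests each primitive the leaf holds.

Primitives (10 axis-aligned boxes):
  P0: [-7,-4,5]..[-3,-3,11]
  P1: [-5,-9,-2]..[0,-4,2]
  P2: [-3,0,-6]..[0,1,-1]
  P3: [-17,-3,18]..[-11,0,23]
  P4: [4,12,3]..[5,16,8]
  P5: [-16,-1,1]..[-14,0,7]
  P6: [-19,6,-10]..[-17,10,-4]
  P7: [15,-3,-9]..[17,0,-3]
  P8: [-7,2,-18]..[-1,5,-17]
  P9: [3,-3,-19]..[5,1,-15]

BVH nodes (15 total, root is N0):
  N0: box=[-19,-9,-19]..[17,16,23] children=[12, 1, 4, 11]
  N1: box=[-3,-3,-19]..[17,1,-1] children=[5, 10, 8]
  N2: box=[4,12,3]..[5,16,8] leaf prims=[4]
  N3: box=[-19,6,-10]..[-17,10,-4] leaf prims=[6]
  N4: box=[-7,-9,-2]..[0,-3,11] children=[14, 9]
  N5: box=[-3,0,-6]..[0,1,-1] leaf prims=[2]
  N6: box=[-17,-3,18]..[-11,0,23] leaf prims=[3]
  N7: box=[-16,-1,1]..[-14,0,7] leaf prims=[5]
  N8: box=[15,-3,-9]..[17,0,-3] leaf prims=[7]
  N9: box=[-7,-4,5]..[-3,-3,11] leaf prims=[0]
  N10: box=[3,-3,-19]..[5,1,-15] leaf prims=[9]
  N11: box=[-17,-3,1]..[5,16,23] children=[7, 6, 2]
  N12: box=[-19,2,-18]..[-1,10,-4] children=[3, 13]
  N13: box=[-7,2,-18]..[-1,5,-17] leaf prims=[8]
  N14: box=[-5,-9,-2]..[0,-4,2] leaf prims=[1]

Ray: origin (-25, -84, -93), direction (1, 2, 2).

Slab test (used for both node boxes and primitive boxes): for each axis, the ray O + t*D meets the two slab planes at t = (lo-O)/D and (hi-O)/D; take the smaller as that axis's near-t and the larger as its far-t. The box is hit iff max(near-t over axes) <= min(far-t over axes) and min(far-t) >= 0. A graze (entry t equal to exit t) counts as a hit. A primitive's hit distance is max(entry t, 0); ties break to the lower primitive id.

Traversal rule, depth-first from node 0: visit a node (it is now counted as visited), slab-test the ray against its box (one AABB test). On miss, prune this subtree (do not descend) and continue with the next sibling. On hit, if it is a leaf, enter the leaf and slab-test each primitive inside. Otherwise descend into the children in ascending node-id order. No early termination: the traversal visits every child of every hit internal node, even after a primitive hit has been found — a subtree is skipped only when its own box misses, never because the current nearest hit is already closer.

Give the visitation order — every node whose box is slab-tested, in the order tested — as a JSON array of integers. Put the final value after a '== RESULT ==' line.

Trace the traversal:
N0 x:[6,42] y:[75/2,50] z:[37,58] -> hit [75/2,42], descend [1, 4, 11, 12]
  N1 x:[22,42] y:[81/2,85/2] z:[37,46] -> hit [81/2,42], descend [5, 8, 10]
    N5 x:[22,25] y:[42,85/2] z:[87/2,46] -> miss, prune
    N8 x:[40,42] y:[81/2,42] z:[42,45] -> hit [42,42] leaf, test {P7@t=42}
    N10 x:[28,30] y:[81/2,85/2] z:[37,39] -> miss, prune
  N4 x:[18,25] y:[75/2,81/2] z:[91/2,52] -> miss, prune
  N11 x:[8,30] y:[81/2,50] z:[47,58] -> miss, prune
  N12 x:[6,24] y:[43,47] z:[75/2,89/2] -> miss, prune

Summary -> nodes [0, 1, 5, 8, 10, 4, 11, 12]; box-tests=8; leaf-entries=1; first=P7

== RESULT ==
[0, 1, 5, 8, 10, 4, 11, 12]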